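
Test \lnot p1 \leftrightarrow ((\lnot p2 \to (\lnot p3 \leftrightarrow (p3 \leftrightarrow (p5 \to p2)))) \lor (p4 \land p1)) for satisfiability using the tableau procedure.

Satisfiable

Initial set: {(\lnot p1 \leftrightarrow ((\lnot p2 \to (\lnot p3 \leftrightarrow (p3 \leftrightarrow (p5 \to p2)))) \lor (p4 \land p1)))}.
(\lnot p1 \leftrightarrow ((\lnot p2 \to (\lnot p3 \leftrightarrow (p3 \leftrightarrow (p5 \to p2)))) \lor (p4 \land p1))): β-rule — branch into \lnot p1, ((\lnot p2 \to (\lnot p3 \leftrightarrow (p3 \leftrightarrow (p5 \to p2)))) \lor (p4 \land p1))  //  \lnot \lnot p1, \lnot ((\lnot p2 \to (\lnot p3 \leftrightarrow (p3 \leftrightarrow (p5 \to p2)))) \lor (p4 \land p1)).
  branch 1 (add \lnot p1, ((\lnot p2 \to (\lnot p3 \leftrightarrow (p3 \leftrightarrow (p5 \to p2)))) \lor (p4 \land p1))):
    ((\lnot p2 \to (\lnot p3 \leftrightarrow (p3 \leftrightarrow (p5 \to p2)))) \lor (p4 \land p1)): β-rule — branch into (\lnot p2 \to (\lnot p3 \leftrightarrow (p3 \leftrightarrow (p5 \to p2))))  //  (p4 \land p1).
      branch 1.1 (add (\lnot p2 \to (\lnot p3 \leftrightarrow (p3 \leftrightarrow (p5 \to p2))))):
        (\lnot p2 \to (\lnot p3 \leftrightarrow (p3 \leftrightarrow (p5 \to p2)))): β-rule — branch into \lnot \lnot p2  //  (\lnot p3 \leftrightarrow (p3 \leftrightarrow (p5 \to p2))).
          branch 1.1.1 (add \lnot \lnot p2):
            ○ open, literals {p1=false, p2=true}.
          branch 1.1.2 (add (\lnot p3 \leftrightarrow (p3 \leftrightarrow (p5 \to p2)))):
            (\lnot p3 \leftrightarrow (p3 \leftrightarrow (p5 \to p2))): β-rule — branch into \lnot p3, (p3 \leftrightarrow (p5 \to p2))  //  \lnot \lnot p3, \lnot (p3 \leftrightarrow (p5 \to p2)).
              branch 1.1.2.1 (add \lnot p3, (p3 \leftrightarrow (p5 \to p2))):
                (p3 \leftrightarrow (p5 \to p2)): β-rule — branch into p3, (p5 \to p2)  //  \lnot p3, \lnot (p5 \to p2).
                  branch 1.1.2.1.1 (add p3, (p5 \to p2)):
                    × closes — contains both p3 and \lnot p3.
                  branch 1.1.2.1.2 (add \lnot p3, \lnot (p5 \to p2)):
                    \lnot (p5 \to p2): α-rule — add p5, \lnot p2.
                    ○ open, literals {p1=false, p2=false, p3=false, p5=true}.
              branch 1.1.2.2 (add \lnot \lnot p3, \lnot (p3 \leftrightarrow (p5 \to p2))):
                \lnot (p3 \leftrightarrow (p5 \to p2)): β-rule — branch into p3, \lnot (p5 \to p2)  //  \lnot p3, (p5 \to p2).
                  branch 1.1.2.2.1 (add p3, \lnot (p5 \to p2)):
                    \lnot (p5 \to p2): α-rule — add p5, \lnot p2.
                    ○ open, literals {p1=false, p2=false, p3=true, p5=true}.
                  branch 1.1.2.2.2 (add \lnot p3, (p5 \to p2)):
                    × closes — contains both p3 and \lnot p3.
      branch 1.2 (add (p4 \land p1)):
        (p4 \land p1): α-rule — add p4, p1.
        × closes — contains both p1 and \lnot p1.
  branch 2 (add \lnot \lnot p1, \lnot ((\lnot p2 \to (\lnot p3 \leftrightarrow (p3 \leftrightarrow (p5 \to p2)))) \lor (p4 \land p1))):
    \lnot ((\lnot p2 \to (\lnot p3 \leftrightarrow (p3 \leftrightarrow (p5 \to p2)))) \lor (p4 \land p1)): α-rule — add \lnot (\lnot p2 \to (\lnot p3 \leftrightarrow (p3 \leftrightarrow (p5 \to p2)))), \lnot (p4 \land p1).
    \lnot (\lnot p2 \to (\lnot p3 \leftrightarrow (p3 \leftrightarrow (p5 \to p2)))): α-rule — add \lnot p2, \lnot (\lnot p3 \leftrightarrow (p3 \leftrightarrow (p5 \to p2))).
    \lnot (p4 \land p1): β-rule — branch into \lnot p4  //  \lnot p1.
      branch 2.1 (add \lnot p4):
        \lnot (\lnot p3 \leftrightarrow (p3 \leftrightarrow (p5 \to p2))): β-rule — branch into \lnot p3, \lnot (p3 \leftrightarrow (p5 \to p2))  //  \lnot \lnot p3, (p3 \leftrightarrow (p5 \to p2)).
          branch 2.1.1 (add \lnot p3, \lnot (p3 \leftrightarrow (p5 \to p2))):
            \lnot (p3 \leftrightarrow (p5 \to p2)): β-rule — branch into p3, \lnot (p5 \to p2)  //  \lnot p3, (p5 \to p2).
              branch 2.1.1.1 (add p3, \lnot (p5 \to p2)):
                × closes — contains both p3 and \lnot p3.
              branch 2.1.1.2 (add \lnot p3, (p5 \to p2)):
                (p5 \to p2): β-rule — branch into \lnot p5  //  p2.
                  branch 2.1.1.2.1 (add \lnot p5):
                    ○ open, literals {p1=true, p2=false, p3=false, p4=false, p5=false}.
                  branch 2.1.1.2.2 (add p2):
                    × closes — contains both p2 and \lnot p2.
          branch 2.1.2 (add \lnot \lnot p3, (p3 \leftrightarrow (p5 \to p2))):
            (p3 \leftrightarrow (p5 \to p2)): β-rule — branch into p3, (p5 \to p2)  //  \lnot p3, \lnot (p5 \to p2).
              branch 2.1.2.1 (add p3, (p5 \to p2)):
                (p5 \to p2): β-rule — branch into \lnot p5  //  p2.
                  branch 2.1.2.1.1 (add \lnot p5):
                    ○ open, literals {p1=true, p2=false, p3=true, p4=false, p5=false}.
                  branch 2.1.2.1.2 (add p2):
                    × closes — contains both p2 and \lnot p2.
              branch 2.1.2.2 (add \lnot p3, \lnot (p5 \to p2)):
                × closes — contains both p3 and \lnot p3.
      branch 2.2 (add \lnot p1):
        × closes — contains both p1 and \lnot p1.
8 branches closed, 5 open.
An open branch gives a satisfying assignment: p1=false, p2=true.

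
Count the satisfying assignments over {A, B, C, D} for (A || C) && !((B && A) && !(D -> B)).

12

Initial set: {T ((A || C) && !((B && A) && !(D -> B)))}.
T ((A || C) && !((B && A) && !(D -> B))): α-rule — add T (A || C), T !((B && A) && !(D -> B)).
T (A || C): β-rule — branch into T A  //  T C.
  branch 1 (add T A):
    T !((B && A) && !(D -> B)): β-rule — branch into F (B && A)  //  F !(D -> B).
      branch 1.1 (add F (B && A)):
        F (B && A): β-rule — branch into F B  //  F A.
          branch 1.1.1 (add F B):
            ○ open, literals {A=true, B=false}.
          branch 1.1.2 (add F A):
            × closes — contains both A and !A.
      branch 1.2 (add F !(D -> B)):
        F !(D -> B): β-rule — branch into F D  //  T B.
          branch 1.2.1 (add F D):
            ○ open, literals {A=true, D=false}.
          branch 1.2.2 (add T B):
            ○ open, literals {A=true, B=true}.
  branch 2 (add T C):
    T !((B && A) && !(D -> B)): β-rule — branch into F (B && A)  //  F !(D -> B).
      branch 2.1 (add F (B && A)):
        F (B && A): β-rule — branch into F B  //  F A.
          branch 2.1.1 (add F B):
            ○ open, literals {B=false, C=true}.
          branch 2.1.2 (add F A):
            ○ open, literals {A=false, C=true}.
      branch 2.2 (add F !(D -> B)):
        F !(D -> B): β-rule — branch into F D  //  T B.
          branch 2.2.1 (add F D):
            ○ open, literals {C=true, D=false}.
          branch 2.2.2 (add T B):
            ○ open, literals {B=true, C=true}.
1 branch closed, 7 open.
Each open branch fixes some atoms; the unmentioned ones are free. Counting distinct full assignments: branch {A=true, B=false} (C, D) contributes 4 new; branch {A=true, D=false} (B, C) contributes 2 new; branch {A=true, B=true} (C, D) contributes 2 new; branch {B=false, C=true} (A, D) contributes 2 new; branch {A=false, C=true} (B, D) contributes 2 new; branch {C=true, D=false} (A, B) contributes 0 new; branch {B=true, C=true} (A, D) contributes 0 new. Total: 12.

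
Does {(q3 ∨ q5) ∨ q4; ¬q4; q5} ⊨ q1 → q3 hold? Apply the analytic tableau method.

Initial set: {((q3 ∨ q5) ∨ q4); ¬q4; q5; ¬(q1 → q3)}.
¬(q1 → q3): α-rule — add q1, ¬q3.
((q3 ∨ q5) ∨ q4): β-rule — branch into (q3 ∨ q5)  //  q4.
  branch 1 (add (q3 ∨ q5)):
    (q3 ∨ q5): β-rule — branch into q3  //  q5.
      branch 1.1 (add q3):
        × closes — contains both q3 and ¬q3.
      branch 1.2 (add q5):
        ○ open, literals {q1=1, q3=0, q4=0, q5=1}.
  branch 2 (add q4):
    × closes — contains both q4 and ¬q4.
2 branches closed, 1 open.
An open branch gives a countermodel: q1=1, q3=0, q4=0, q5=1 (unmentioned atoms arbitrary); the premises hold there but the conclusion fails.

No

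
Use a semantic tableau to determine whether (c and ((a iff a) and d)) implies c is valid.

Valid

Assume the negation and expand:
Initial set: {not ((c and ((a iff a) and d)) implies c)}.
not ((c and ((a iff a) and d)) implies c): α-rule — add (c and ((a iff a) and d)), not c.
(c and ((a iff a) and d)): α-rule — add c, ((a iff a) and d).
× closes — contains both c and not c.
All 1 branch closes.
Every branch closed, so the negation is unsatisfiable and the formula is valid.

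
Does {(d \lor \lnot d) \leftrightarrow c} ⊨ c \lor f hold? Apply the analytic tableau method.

Initial set: {((d \lor \lnot d) \leftrightarrow c); \lnot (c \lor f)}.
\lnot (c \lor f): α-rule — add \lnot c, \lnot f.
((d \lor \lnot d) \leftrightarrow c): β-rule — branch into (d \lor \lnot d), c  //  \lnot (d \lor \lnot d), \lnot c.
  branch 1 (add (d \lor \lnot d), c):
    × closes — contains both c and \lnot c.
  branch 2 (add \lnot (d \lor \lnot d), \lnot c):
    \lnot (d \lor \lnot d): α-rule — add \lnot d, \lnot \lnot d.
    × closes — contains both d and \lnot d.
All 2 branches close.
Every branch closed, so the premises entail the conclusion.

Yes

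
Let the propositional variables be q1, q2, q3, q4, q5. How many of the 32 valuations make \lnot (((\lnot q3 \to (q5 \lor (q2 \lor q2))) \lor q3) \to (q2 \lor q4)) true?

6

Initial set: {\lnot (((\lnot q3 \to (q5 \lor (q2 \lor q2))) \lor q3) \to (q2 \lor q4))}.
\lnot (((\lnot q3 \to (q5 \lor (q2 \lor q2))) \lor q3) \to (q2 \lor q4)): α-rule — add ((\lnot q3 \to (q5 \lor (q2 \lor q2))) \lor q3), \lnot (q2 \lor q4).
\lnot (q2 \lor q4): α-rule — add \lnot q2, \lnot q4.
((\lnot q3 \to (q5 \lor (q2 \lor q2))) \lor q3): β-rule — branch into (\lnot q3 \to (q5 \lor (q2 \lor q2)))  //  q3.
  branch 1 (add (\lnot q3 \to (q5 \lor (q2 \lor q2)))):
    (\lnot q3 \to (q5 \lor (q2 \lor q2))): β-rule — branch into \lnot \lnot q3  //  (q5 \lor (q2 \lor q2)).
      branch 1.1 (add \lnot \lnot q3):
        ○ open, literals {q2=0, q3=1, q4=0}.
      branch 1.2 (add (q5 \lor (q2 \lor q2))):
        (q5 \lor (q2 \lor q2)): β-rule — branch into q5  //  (q2 \lor q2).
          branch 1.2.1 (add q5):
            ○ open, literals {q2=0, q4=0, q5=1}.
          branch 1.2.2 (add (q2 \lor q2)):
            (q2 \lor q2): β-rule — branch into q2  //  q2.
              branch 1.2.2.1 (add q2):
                × closes — contains both q2 and \lnot q2.
              branch 1.2.2.2 (add q2):
                × closes — contains both q2 and \lnot q2.
  branch 2 (add q3):
    ○ open, literals {q2=0, q3=1, q4=0}.
2 branches closed, 3 open.
Each open branch fixes some atoms; the unmentioned ones are free. Counting distinct full assignments: branch {q2=0, q3=1, q4=0} (q1, q5) contributes 4 new; branch {q2=0, q4=0, q5=1} (q1, q3) contributes 2 new; branch {q2=0, q3=1, q4=0} (q1, q5) contributes 0 new. Total: 6.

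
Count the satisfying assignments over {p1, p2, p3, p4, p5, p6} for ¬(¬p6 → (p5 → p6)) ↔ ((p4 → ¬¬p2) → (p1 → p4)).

Initial set: {(¬(¬p6 → (p5 → p6)) ↔ ((p4 → ¬¬p2) → (p1 → p4)))}.
(¬(¬p6 → (p5 → p6)) ↔ ((p4 → ¬¬p2) → (p1 → p4))): β-rule — branch into ¬(¬p6 → (p5 → p6)), ((p4 → ¬¬p2) → (p1 → p4))  //  ¬¬(¬p6 → (p5 → p6)), ¬((p4 → ¬¬p2) → (p1 → p4)).
  branch 1 (add ¬(¬p6 → (p5 → p6)), ((p4 → ¬¬p2) → (p1 → p4))):
    ¬(¬p6 → (p5 → p6)): α-rule — add ¬p6, ¬(p5 → p6).
    ¬(p5 → p6): α-rule — add p5, ¬p6.
    ((p4 → ¬¬p2) → (p1 → p4)): β-rule — branch into ¬(p4 → ¬¬p2)  //  (p1 → p4).
      branch 1.1 (add ¬(p4 → ¬¬p2)):
        ¬(p4 → ¬¬p2): α-rule — add p4, ¬¬¬p2.
        ¬¬¬p2: drop double negation, giving ¬p2.
        ○ open, literals {p2=0, p4=1, p5=1, p6=0}.
      branch 1.2 (add (p1 → p4)):
        (p1 → p4): β-rule — branch into ¬p1  //  p4.
          branch 1.2.1 (add ¬p1):
            ○ open, literals {p1=0, p5=1, p6=0}.
          branch 1.2.2 (add p4):
            ○ open, literals {p4=1, p5=1, p6=0}.
  branch 2 (add ¬¬(¬p6 → (p5 → p6)), ¬((p4 → ¬¬p2) → (p1 → p4))):
    ¬((p4 → ¬¬p2) → (p1 → p4)): α-rule — add (p4 → ¬¬p2), ¬(p1 → p4).
    ¬(p1 → p4): α-rule — add p1, ¬p4.
    ¬¬(¬p6 → (p5 → p6)): β-rule — branch into ¬¬p6  //  (p5 → p6).
      branch 2.1 (add ¬¬p6):
        (p4 → ¬¬p2): β-rule — branch into ¬p4  //  ¬¬p2.
          branch 2.1.1 (add ¬p4):
            ○ open, literals {p1=1, p4=0, p6=1}.
          branch 2.1.2 (add ¬¬p2):
            ¬¬p2: drop double negation, giving p2.
            ○ open, literals {p1=1, p2=1, p4=0, p6=1}.
      branch 2.2 (add (p5 → p6)):
        (p4 → ¬¬p2): β-rule — branch into ¬p4  //  ¬¬p2.
          branch 2.2.1 (add ¬p4):
            (p5 → p6): β-rule — branch into ¬p5  //  p6.
              branch 2.2.1.1 (add ¬p5):
                ○ open, literals {p1=1, p4=0, p5=0}.
              branch 2.2.1.2 (add p6):
                ○ open, literals {p1=1, p4=0, p6=1}.
          branch 2.2.2 (add ¬¬p2):
            ¬¬p2: drop double negation, giving p2.
            (p5 → p6): β-rule — branch into ¬p5  //  p6.
              branch 2.2.2.1 (add ¬p5):
                ○ open, literals {p1=1, p2=1, p4=0, p5=0}.
              branch 2.2.2.2 (add p6):
                ○ open, literals {p1=1, p2=1, p4=0, p6=1}.
0 branches closed, 9 open.
Each open branch fixes some atoms; the unmentioned ones are free. Counting distinct full assignments: branch {p2=0, p4=1, p5=1, p6=0} (p1, p3) contributes 4 new; branch {p1=0, p5=1, p6=0} (p2, p3, p4) contributes 6 new; branch {p4=1, p5=1, p6=0} (p1, p2, p3) contributes 2 new; branch {p1=1, p4=0, p6=1} (p2, p3, p5) contributes 8 new; branch {p1=1, p2=1, p4=0, p6=1} (p3, p5) contributes 0 new; branch {p1=1, p4=0, p5=0} (p2, p3, p6) contributes 4 new; branch {p1=1, p4=0, p6=1} (p2, p3, p5) contributes 0 new; branch {p1=1, p2=1, p4=0, p5=0} (p3, p6) contributes 0 new; branch {p1=1, p2=1, p4=0, p6=1} (p3, p5) contributes 0 new. Total: 24.

24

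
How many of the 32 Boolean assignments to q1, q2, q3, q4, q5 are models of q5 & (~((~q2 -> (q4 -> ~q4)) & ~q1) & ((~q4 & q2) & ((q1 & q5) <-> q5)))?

2

Initial set: {(q5 & (~((~q2 -> (q4 -> ~q4)) & ~q1) & ((~q4 & q2) & ((q1 & q5) <-> q5))))}.
(q5 & (~((~q2 -> (q4 -> ~q4)) & ~q1) & ((~q4 & q2) & ((q1 & q5) <-> q5)))): α-rule — add q5, (~((~q2 -> (q4 -> ~q4)) & ~q1) & ((~q4 & q2) & ((q1 & q5) <-> q5))).
(~((~q2 -> (q4 -> ~q4)) & ~q1) & ((~q4 & q2) & ((q1 & q5) <-> q5))): α-rule — add ~((~q2 -> (q4 -> ~q4)) & ~q1), ((~q4 & q2) & ((q1 & q5) <-> q5)).
((~q4 & q2) & ((q1 & q5) <-> q5)): α-rule — add (~q4 & q2), ((q1 & q5) <-> q5).
(~q4 & q2): α-rule — add ~q4, q2.
~((~q2 -> (q4 -> ~q4)) & ~q1): β-rule — branch into ~(~q2 -> (q4 -> ~q4))  //  ~~q1.
  branch 1 (add ~(~q2 -> (q4 -> ~q4))):
    ~(~q2 -> (q4 -> ~q4)): α-rule — add ~q2, ~(q4 -> ~q4).
    × closes — contains both q2 and ~q2.
  branch 2 (add ~~q1):
    ((q1 & q5) <-> q5): β-rule — branch into (q1 & q5), q5  //  ~(q1 & q5), ~q5.
      branch 2.1 (add (q1 & q5), q5):
        (q1 & q5): α-rule — add q1, q5.
        ○ open, literals {q1=1, q2=1, q4=0, q5=1}.
      branch 2.2 (add ~(q1 & q5), ~q5):
        × closes — contains both q5 and ~q5.
2 branches closed, 1 open.
Each open branch fixes some atoms; the unmentioned ones are free. Counting distinct full assignments: branch {q1=1, q2=1, q4=0, q5=1} (q3) contributes 2 new. Total: 2.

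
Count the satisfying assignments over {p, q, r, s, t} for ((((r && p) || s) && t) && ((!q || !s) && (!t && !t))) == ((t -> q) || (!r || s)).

2

Initial set: {(((((r && p) || s) && t) && ((!q || !s) && (!t && !t))) == ((t -> q) || (!r || s)))}.
(((((r && p) || s) && t) && ((!q || !s) && (!t && !t))) == ((t -> q) || (!r || s))): β-rule — branch into ((((r && p) || s) && t) && ((!q || !s) && (!t && !t))), ((t -> q) || (!r || s))  //  !((((r && p) || s) && t) && ((!q || !s) && (!t && !t))), !((t -> q) || (!r || s)).
  branch 1 (add ((((r && p) || s) && t) && ((!q || !s) && (!t && !t))), ((t -> q) || (!r || s))):
    ((((r && p) || s) && t) && ((!q || !s) && (!t && !t))): α-rule — add (((r && p) || s) && t), ((!q || !s) && (!t && !t)).
    (((r && p) || s) && t): α-rule — add ((r && p) || s), t.
    ((!q || !s) && (!t && !t)): α-rule — add (!q || !s), (!t && !t).
    (!t && !t): α-rule — add !t, !t.
    × closes — contains both t and !t.
  branch 2 (add !((((r && p) || s) && t) && ((!q || !s) && (!t && !t))), !((t -> q) || (!r || s))):
    !((t -> q) || (!r || s)): α-rule — add !(t -> q), !(!r || s).
    !(t -> q): α-rule — add t, !q.
    !(!r || s): α-rule — add !!r, !s.
    !((((r && p) || s) && t) && ((!q || !s) && (!t && !t))): β-rule — branch into !(((r && p) || s) && t)  //  !((!q || !s) && (!t && !t)).
      branch 2.1 (add !(((r && p) || s) && t)):
        !(((r && p) || s) && t): β-rule — branch into !((r && p) || s)  //  !t.
          branch 2.1.1 (add !((r && p) || s)):
            !((r && p) || s): α-rule — add !(r && p), !s.
            !(r && p): β-rule — branch into !r  //  !p.
              branch 2.1.1.1 (add !r):
                × closes — contains both r and !r.
              branch 2.1.1.2 (add !p):
                ○ open, literals {p=false, q=false, r=true, s=false, t=true}.
          branch 2.1.2 (add !t):
            × closes — contains both t and !t.
      branch 2.2 (add !((!q || !s) && (!t && !t))):
        !((!q || !s) && (!t && !t)): β-rule — branch into !(!q || !s)  //  !(!t && !t).
          branch 2.2.1 (add !(!q || !s)):
            !(!q || !s): α-rule — add !!q, !!s.
            × closes — contains both q and !q.
          branch 2.2.2 (add !(!t && !t)):
            !(!t && !t): β-rule — branch into !!t  //  !!t.
              branch 2.2.2.1 (add !!t):
                ○ open, literals {q=false, r=true, s=false, t=true}.
              branch 2.2.2.2 (add !!t):
                ○ open, literals {q=false, r=true, s=false, t=true}.
4 branches closed, 3 open.
Each open branch fixes some atoms; the unmentioned ones are free. Counting distinct full assignments: branch {p=false, q=false, r=true, s=false, t=true} (none free) contributes 1 new; branch {q=false, r=true, s=false, t=true} (p) contributes 1 new; branch {q=false, r=true, s=false, t=true} (p) contributes 0 new. Total: 2.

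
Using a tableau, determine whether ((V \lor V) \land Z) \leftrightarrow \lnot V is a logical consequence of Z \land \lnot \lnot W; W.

No

Initial set: {(Z \land \lnot \lnot W); W; \lnot (((V \lor V) \land Z) \leftrightarrow \lnot V)}.
(Z \land \lnot \lnot W): α-rule — add Z, \lnot \lnot W.
\lnot \lnot W: drop double negation, giving W.
\lnot (((V \lor V) \land Z) \leftrightarrow \lnot V): β-rule — branch into ((V \lor V) \land Z), \lnot \lnot V  //  \lnot ((V \lor V) \land Z), \lnot V.
  branch 1 (add ((V \lor V) \land Z), \lnot \lnot V):
    ((V \lor V) \land Z): α-rule — add (V \lor V), Z.
    (V \lor V): β-rule — branch into V  //  V.
      branch 1.1 (add V):
        ○ open, literals {V=T, W=T, Z=T}.
      branch 1.2 (add V):
        ○ open, literals {V=T, W=T, Z=T}.
  branch 2 (add \lnot ((V \lor V) \land Z), \lnot V):
    \lnot ((V \lor V) \land Z): β-rule — branch into \lnot (V \lor V)  //  \lnot Z.
      branch 2.1 (add \lnot (V \lor V)):
        \lnot (V \lor V): α-rule — add \lnot V, \lnot V.
        ○ open, literals {V=F, W=T, Z=T}.
      branch 2.2 (add \lnot Z):
        × closes — contains both Z and \lnot Z.
1 branch closed, 3 open.
An open branch gives a countermodel: V=T, W=T, Z=T (unmentioned atoms arbitrary); the premises hold there but the conclusion fails.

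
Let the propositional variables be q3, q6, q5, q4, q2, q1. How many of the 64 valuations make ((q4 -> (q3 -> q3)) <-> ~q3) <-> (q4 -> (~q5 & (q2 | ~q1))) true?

32

Initial set: {(((q4 -> (q3 -> q3)) <-> ~q3) <-> (q4 -> (~q5 & (q2 | ~q1))))}.
(((q4 -> (q3 -> q3)) <-> ~q3) <-> (q4 -> (~q5 & (q2 | ~q1)))): β-rule — branch into ((q4 -> (q3 -> q3)) <-> ~q3), (q4 -> (~q5 & (q2 | ~q1)))  //  ~((q4 -> (q3 -> q3)) <-> ~q3), ~(q4 -> (~q5 & (q2 | ~q1))).
  branch 1 (add ((q4 -> (q3 -> q3)) <-> ~q3), (q4 -> (~q5 & (q2 | ~q1)))):
    ((q4 -> (q3 -> q3)) <-> ~q3): β-rule — branch into (q4 -> (q3 -> q3)), ~q3  //  ~(q4 -> (q3 -> q3)), ~~q3.
      branch 1.1 (add (q4 -> (q3 -> q3)), ~q3):
        (q4 -> (~q5 & (q2 | ~q1))): β-rule — branch into ~q4  //  (~q5 & (q2 | ~q1)).
          branch 1.1.1 (add ~q4):
            (q4 -> (q3 -> q3)): β-rule — branch into ~q4  //  (q3 -> q3).
              branch 1.1.1.1 (add ~q4):
                ○ open, literals {q3=0, q4=0}.
              branch 1.1.1.2 (add (q3 -> q3)):
                (q3 -> q3): β-rule — branch into ~q3  //  q3.
                  branch 1.1.1.2.1 (add ~q3):
                    ○ open, literals {q3=0, q4=0}.
                  branch 1.1.1.2.2 (add q3):
                    × closes — contains both q3 and ~q3.
          branch 1.1.2 (add (~q5 & (q2 | ~q1))):
            (~q5 & (q2 | ~q1)): α-rule — add ~q5, (q2 | ~q1).
            (q4 -> (q3 -> q3)): β-rule — branch into ~q4  //  (q3 -> q3).
              branch 1.1.2.1 (add ~q4):
                (q2 | ~q1): β-rule — branch into q2  //  ~q1.
                  branch 1.1.2.1.1 (add q2):
                    ○ open, literals {q2=1, q3=0, q4=0, q5=0}.
                  branch 1.1.2.1.2 (add ~q1):
                    ○ open, literals {q1=0, q3=0, q4=0, q5=0}.
              branch 1.1.2.2 (add (q3 -> q3)):
                (q2 | ~q1): β-rule — branch into q2  //  ~q1.
                  branch 1.1.2.2.1 (add q2):
                    (q3 -> q3): β-rule — branch into ~q3  //  q3.
                      branch 1.1.2.2.1.1 (add ~q3):
                        ○ open, literals {q2=1, q3=0, q5=0}.
                      branch 1.1.2.2.1.2 (add q3):
                        × closes — contains both q3 and ~q3.
                  branch 1.1.2.2.2 (add ~q1):
                    (q3 -> q3): β-rule — branch into ~q3  //  q3.
                      branch 1.1.2.2.2.1 (add ~q3):
                        ○ open, literals {q1=0, q3=0, q5=0}.
                      branch 1.1.2.2.2.2 (add q3):
                        × closes — contains both q3 and ~q3.
      branch 1.2 (add ~(q4 -> (q3 -> q3)), ~~q3):
        ~(q4 -> (q3 -> q3)): α-rule — add q4, ~(q3 -> q3).
        ~(q3 -> q3): α-rule — add q3, ~q3.
        × closes — contains both q3 and ~q3.
  branch 2 (add ~((q4 -> (q3 -> q3)) <-> ~q3), ~(q4 -> (~q5 & (q2 | ~q1)))):
    ~(q4 -> (~q5 & (q2 | ~q1))): α-rule — add q4, ~(~q5 & (q2 | ~q1)).
    ~((q4 -> (q3 -> q3)) <-> ~q3): β-rule — branch into (q4 -> (q3 -> q3)), ~~q3  //  ~(q4 -> (q3 -> q3)), ~q3.
      branch 2.1 (add (q4 -> (q3 -> q3)), ~~q3):
        ~(~q5 & (q2 | ~q1)): β-rule — branch into ~~q5  //  ~(q2 | ~q1).
          branch 2.1.1 (add ~~q5):
            (q4 -> (q3 -> q3)): β-rule — branch into ~q4  //  (q3 -> q3).
              branch 2.1.1.1 (add ~q4):
                × closes — contains both q4 and ~q4.
              branch 2.1.1.2 (add (q3 -> q3)):
                (q3 -> q3): β-rule — branch into ~q3  //  q3.
                  branch 2.1.1.2.1 (add ~q3):
                    × closes — contains both q3 and ~q3.
                  branch 2.1.1.2.2 (add q3):
                    ○ open, literals {q3=1, q4=1, q5=1}.
          branch 2.1.2 (add ~(q2 | ~q1)):
            ~(q2 | ~q1): α-rule — add ~q2, ~~q1.
            (q4 -> (q3 -> q3)): β-rule — branch into ~q4  //  (q3 -> q3).
              branch 2.1.2.1 (add ~q4):
                × closes — contains both q4 and ~q4.
              branch 2.1.2.2 (add (q3 -> q3)):
                (q3 -> q3): β-rule — branch into ~q3  //  q3.
                  branch 2.1.2.2.1 (add ~q3):
                    × closes — contains both q3 and ~q3.
                  branch 2.1.2.2.2 (add q3):
                    ○ open, literals {q1=1, q2=0, q3=1, q4=1}.
      branch 2.2 (add ~(q4 -> (q3 -> q3)), ~q3):
        ~(q4 -> (q3 -> q3)): α-rule — add q4, ~(q3 -> q3).
        ~(q3 -> q3): α-rule — add q3, ~q3.
        × closes — contains both q3 and ~q3.
9 branches closed, 8 open.
Each open branch fixes some atoms; the unmentioned ones are free. Counting distinct full assignments: branch {q3=0, q4=0} (q6, q5, q2, q1) contributes 16 new; branch {q3=0, q4=0} (q6, q5, q2, q1) contributes 0 new; branch {q2=1, q3=0, q4=0, q5=0} (q6, q1) contributes 0 new; branch {q1=0, q3=0, q4=0, q5=0} (q6, q2) contributes 0 new; branch {q2=1, q3=0, q5=0} (q6, q4, q1) contributes 4 new; branch {q1=0, q3=0, q5=0} (q6, q4, q2) contributes 2 new; branch {q3=1, q4=1, q5=1} (q6, q2, q1) contributes 8 new; branch {q1=1, q2=0, q3=1, q4=1} (q6, q5) contributes 2 new. Total: 32.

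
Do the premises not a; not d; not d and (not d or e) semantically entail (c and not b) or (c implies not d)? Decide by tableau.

Yes

Initial set: {not a; not d; (not d and (not d or e)); not ((c and not b) or (c implies not d))}.
(not d and (not d or e)): α-rule — add not d, (not d or e).
not ((c and not b) or (c implies not d)): α-rule — add not (c and not b), not (c implies not d).
not (c implies not d): α-rule — add c, not not d.
× closes — contains both d and not d.
All 1 branch closes.
Every branch closed, so the premises entail the conclusion.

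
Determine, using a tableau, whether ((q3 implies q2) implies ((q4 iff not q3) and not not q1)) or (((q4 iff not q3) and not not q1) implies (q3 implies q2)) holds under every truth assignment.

Valid

Assume the negation and expand:
Initial set: {not (((q3 implies q2) implies ((q4 iff not q3) and not not q1)) or (((q4 iff not q3) and not not q1) implies (q3 implies q2)))}.
not (((q3 implies q2) implies ((q4 iff not q3) and not not q1)) or (((q4 iff not q3) and not not q1) implies (q3 implies q2))): α-rule — add not ((q3 implies q2) implies ((q4 iff not q3) and not not q1)), not (((q4 iff not q3) and not not q1) implies (q3 implies q2)).
not ((q3 implies q2) implies ((q4 iff not q3) and not not q1)): α-rule — add (q3 implies q2), not ((q4 iff not q3) and not not q1).
not (((q4 iff not q3) and not not q1) implies (q3 implies q2)): α-rule — add ((q4 iff not q3) and not not q1), not (q3 implies q2).
((q4 iff not q3) and not not q1): α-rule — add (q4 iff not q3), not not q1.
not (q3 implies q2): α-rule — add q3, not q2.
not not q1: drop double negation, giving q1.
(q3 implies q2): β-rule — branch into not q3  //  q2.
  branch 1 (add not q3):
    × closes — contains both q3 and not q3.
  branch 2 (add q2):
    × closes — contains both q2 and not q2.
All 2 branches close.
Every branch closed, so the negation is unsatisfiable and the formula is valid.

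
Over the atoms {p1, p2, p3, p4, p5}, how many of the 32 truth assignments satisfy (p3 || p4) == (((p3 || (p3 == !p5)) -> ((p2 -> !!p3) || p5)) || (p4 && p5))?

24

Initial set: {((p3 || p4) == (((p3 || (p3 == !p5)) -> ((p2 -> !!p3) || p5)) || (p4 && p5)))}.
((p3 || p4) == (((p3 || (p3 == !p5)) -> ((p2 -> !!p3) || p5)) || (p4 && p5))): β-rule — branch into (p3 || p4), (((p3 || (p3 == !p5)) -> ((p2 -> !!p3) || p5)) || (p4 && p5))  //  !(p3 || p4), !(((p3 || (p3 == !p5)) -> ((p2 -> !!p3) || p5)) || (p4 && p5)).
  branch 1 (add (p3 || p4), (((p3 || (p3 == !p5)) -> ((p2 -> !!p3) || p5)) || (p4 && p5))):
    (p3 || p4): β-rule — branch into p3  //  p4.
      branch 1.1 (add p3):
        (((p3 || (p3 == !p5)) -> ((p2 -> !!p3) || p5)) || (p4 && p5)): β-rule — branch into ((p3 || (p3 == !p5)) -> ((p2 -> !!p3) || p5))  //  (p4 && p5).
          branch 1.1.1 (add ((p3 || (p3 == !p5)) -> ((p2 -> !!p3) || p5))):
            ((p3 || (p3 == !p5)) -> ((p2 -> !!p3) || p5)): β-rule — branch into !(p3 || (p3 == !p5))  //  ((p2 -> !!p3) || p5).
              branch 1.1.1.1 (add !(p3 || (p3 == !p5))):
                !(p3 || (p3 == !p5)): α-rule — add !p3, !(p3 == !p5).
                × closes — contains both p3 and !p3.
              branch 1.1.1.2 (add ((p2 -> !!p3) || p5)):
                ((p2 -> !!p3) || p5): β-rule — branch into (p2 -> !!p3)  //  p5.
                  branch 1.1.1.2.1 (add (p2 -> !!p3)):
                    (p2 -> !!p3): β-rule — branch into !p2  //  !!p3.
                      branch 1.1.1.2.1.1 (add !p2):
                        ○ open, literals {p2=false, p3=true}.
                      branch 1.1.1.2.1.2 (add !!p3):
                        !!p3: drop double negation, giving p3.
                        ○ open, literals {p3=true}.
                  branch 1.1.1.2.2 (add p5):
                    ○ open, literals {p3=true, p5=true}.
          branch 1.1.2 (add (p4 && p5)):
            (p4 && p5): α-rule — add p4, p5.
            ○ open, literals {p3=true, p4=true, p5=true}.
      branch 1.2 (add p4):
        (((p3 || (p3 == !p5)) -> ((p2 -> !!p3) || p5)) || (p4 && p5)): β-rule — branch into ((p3 || (p3 == !p5)) -> ((p2 -> !!p3) || p5))  //  (p4 && p5).
          branch 1.2.1 (add ((p3 || (p3 == !p5)) -> ((p2 -> !!p3) || p5))):
            ((p3 || (p3 == !p5)) -> ((p2 -> !!p3) || p5)): β-rule — branch into !(p3 || (p3 == !p5))  //  ((p2 -> !!p3) || p5).
              branch 1.2.1.1 (add !(p3 || (p3 == !p5))):
                !(p3 || (p3 == !p5)): α-rule — add !p3, !(p3 == !p5).
                !(p3 == !p5): β-rule — branch into p3, !!p5  //  !p3, !p5.
                  branch 1.2.1.1.1 (add p3, !!p5):
                    × closes — contains both p3 and !p3.
                  branch 1.2.1.1.2 (add !p3, !p5):
                    ○ open, literals {p3=false, p4=true, p5=false}.
              branch 1.2.1.2 (add ((p2 -> !!p3) || p5)):
                ((p2 -> !!p3) || p5): β-rule — branch into (p2 -> !!p3)  //  p5.
                  branch 1.2.1.2.1 (add (p2 -> !!p3)):
                    (p2 -> !!p3): β-rule — branch into !p2  //  !!p3.
                      branch 1.2.1.2.1.1 (add !p2):
                        ○ open, literals {p2=false, p4=true}.
                      branch 1.2.1.2.1.2 (add !!p3):
                        !!p3: drop double negation, giving p3.
                        ○ open, literals {p3=true, p4=true}.
                  branch 1.2.1.2.2 (add p5):
                    ○ open, literals {p4=true, p5=true}.
          branch 1.2.2 (add (p4 && p5)):
            (p4 && p5): α-rule — add p4, p5.
            ○ open, literals {p4=true, p5=true}.
  branch 2 (add !(p3 || p4), !(((p3 || (p3 == !p5)) -> ((p2 -> !!p3) || p5)) || (p4 && p5))):
    !(p3 || p4): α-rule — add !p3, !p4.
    !(((p3 || (p3 == !p5)) -> ((p2 -> !!p3) || p5)) || (p4 && p5)): α-rule — add !((p3 || (p3 == !p5)) -> ((p2 -> !!p3) || p5)), !(p4 && p5).
    !((p3 || (p3 == !p5)) -> ((p2 -> !!p3) || p5)): α-rule — add (p3 || (p3 == !p5)), !((p2 -> !!p3) || p5).
    !((p2 -> !!p3) || p5): α-rule — add !(p2 -> !!p3), !p5.
    !(p2 -> !!p3): α-rule — add p2, !!!p3.
    !!!p3: drop double negation, giving !p3.
    !(p4 && p5): β-rule — branch into !p4  //  !p5.
      branch 2.1 (add !p4):
        (p3 || (p3 == !p5)): β-rule — branch into p3  //  (p3 == !p5).
          branch 2.1.1 (add p3):
            × closes — contains both p3 and !p3.
          branch 2.1.2 (add (p3 == !p5)):
            (p3 == !p5): β-rule — branch into p3, !p5  //  !p3, !!p5.
              branch 2.1.2.1 (add p3, !p5):
                × closes — contains both p3 and !p3.
              branch 2.1.2.2 (add !p3, !!p5):
                × closes — contains both p5 and !p5.
      branch 2.2 (add !p5):
        (p3 || (p3 == !p5)): β-rule — branch into p3  //  (p3 == !p5).
          branch 2.2.1 (add p3):
            × closes — contains both p3 and !p3.
          branch 2.2.2 (add (p3 == !p5)):
            (p3 == !p5): β-rule — branch into p3, !p5  //  !p3, !!p5.
              branch 2.2.2.1 (add p3, !p5):
                × closes — contains both p3 and !p3.
              branch 2.2.2.2 (add !p3, !!p5):
                × closes — contains both p5 and !p5.
8 branches closed, 9 open.
Each open branch fixes some atoms; the unmentioned ones are free. Counting distinct full assignments: branch {p2=false, p3=true} (p1, p4, p5) contributes 8 new; branch {p3=true} (p1, p2, p4, p5) contributes 8 new; branch {p3=true, p5=true} (p1, p2, p4) contributes 0 new; branch {p3=true, p4=true, p5=true} (p1, p2) contributes 0 new; branch {p3=false, p4=true, p5=false} (p1, p2) contributes 4 new; branch {p2=false, p4=true} (p1, p3, p5) contributes 2 new; branch {p3=true, p4=true} (p1, p2, p5) contributes 0 new; branch {p4=true, p5=true} (p1, p2, p3) contributes 2 new; branch {p4=true, p5=true} (p1, p2, p3) contributes 0 new. Total: 24.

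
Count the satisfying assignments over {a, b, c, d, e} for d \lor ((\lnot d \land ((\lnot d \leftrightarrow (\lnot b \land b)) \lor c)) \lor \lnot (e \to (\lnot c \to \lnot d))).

Initial set: {T (d \lor ((\lnot d \land ((\lnot d \leftrightarrow (\lnot b \land b)) \lor c)) \lor \lnot (e \to (\lnot c \to \lnot d))))}.
T (d \lor ((\lnot d \land ((\lnot d \leftrightarrow (\lnot b \land b)) \lor c)) \lor \lnot (e \to (\lnot c \to \lnot d)))): β-rule — branch into T d  //  T ((\lnot d \land ((\lnot d \leftrightarrow (\lnot b \land b)) \lor c)) \lor \lnot (e \to (\lnot c \to \lnot d))).
  branch 1 (add T d):
    ○ open, literals {d=T}.
  branch 2 (add T ((\lnot d \land ((\lnot d \leftrightarrow (\lnot b \land b)) \lor c)) \lor \lnot (e \to (\lnot c \to \lnot d)))):
    T ((\lnot d \land ((\lnot d \leftrightarrow (\lnot b \land b)) \lor c)) \lor \lnot (e \to (\lnot c \to \lnot d))): β-rule — branch into T (\lnot d \land ((\lnot d \leftrightarrow (\lnot b \land b)) \lor c))  //  T \lnot (e \to (\lnot c \to \lnot d)).
      branch 2.1 (add T (\lnot d \land ((\lnot d \leftrightarrow (\lnot b \land b)) \lor c))):
        T (\lnot d \land ((\lnot d \leftrightarrow (\lnot b \land b)) \lor c)): α-rule — add T \lnot d, T ((\lnot d \leftrightarrow (\lnot b \land b)) \lor c).
        T ((\lnot d \leftrightarrow (\lnot b \land b)) \lor c): β-rule — branch into T (\lnot d \leftrightarrow (\lnot b \land b))  //  T c.
          branch 2.1.1 (add T (\lnot d \leftrightarrow (\lnot b \land b))):
            T (\lnot d \leftrightarrow (\lnot b \land b)): β-rule — branch into T \lnot d, T (\lnot b \land b)  //  F \lnot d, F (\lnot b \land b).
              branch 2.1.1.1 (add T \lnot d, T (\lnot b \land b)):
                T (\lnot b \land b): α-rule — add T \lnot b, T b.
                × closes — contains both b and \lnot b.
              branch 2.1.1.2 (add F \lnot d, F (\lnot b \land b)):
                × closes — contains both d and \lnot d.
          branch 2.1.2 (add T c):
            ○ open, literals {c=T, d=F}.
      branch 2.2 (add T \lnot (e \to (\lnot c \to \lnot d))):
        T \lnot (e \to (\lnot c \to \lnot d)): α-rule — add T e, F (\lnot c \to \lnot d).
        F (\lnot c \to \lnot d): α-rule — add T \lnot c, F \lnot d.
        ○ open, literals {c=F, d=T, e=T}.
2 branches closed, 3 open.
Each open branch fixes some atoms; the unmentioned ones are free. Counting distinct full assignments: branch {d=T} (a, b, c, e) contributes 16 new; branch {c=T, d=F} (a, b, e) contributes 8 new; branch {c=F, d=T, e=T} (a, b) contributes 0 new. Total: 24.

24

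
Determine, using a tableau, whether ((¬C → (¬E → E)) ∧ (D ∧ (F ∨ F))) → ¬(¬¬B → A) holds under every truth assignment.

Not valid

Assume the negation and expand:
Initial set: {F (((¬C → (¬E → E)) ∧ (D ∧ (F ∨ F))) → ¬(¬¬B → A))}.
F (((¬C → (¬E → E)) ∧ (D ∧ (F ∨ F))) → ¬(¬¬B → A)): α-rule — add T ((¬C → (¬E → E)) ∧ (D ∧ (F ∨ F))), F ¬(¬¬B → A).
T ((¬C → (¬E → E)) ∧ (D ∧ (F ∨ F))): α-rule — add T (¬C → (¬E → E)), T (D ∧ (F ∨ F)).
T (D ∧ (F ∨ F)): α-rule — add T D, T (F ∨ F).
F ¬(¬¬B → A): β-rule — branch into F ¬¬B  //  T A.
  branch 1 (add F ¬¬B):
    F ¬¬B: drop double negation, giving F B.
    T (¬C → (¬E → E)): β-rule — branch into F ¬C  //  T (¬E → E).
      branch 1.1 (add F ¬C):
        T (F ∨ F): β-rule — branch into T F  //  T F.
          branch 1.1.1 (add T F):
            ○ open, literals {B=false, C=true, D=true, F=true}.
          branch 1.1.2 (add T F):
            ○ open, literals {B=false, C=true, D=true, F=true}.
      branch 1.2 (add T (¬E → E)):
        T (F ∨ F): β-rule — branch into T F  //  T F.
          branch 1.2.1 (add T F):
            T (¬E → E): β-rule — branch into F ¬E  //  T E.
              branch 1.2.1.1 (add F ¬E):
                ○ open, literals {B=false, D=true, E=true, F=true}.
              branch 1.2.1.2 (add T E):
                ○ open, literals {B=false, D=true, E=true, F=true}.
          branch 1.2.2 (add T F):
            T (¬E → E): β-rule — branch into F ¬E  //  T E.
              branch 1.2.2.1 (add F ¬E):
                ○ open, literals {B=false, D=true, E=true, F=true}.
              branch 1.2.2.2 (add T E):
                ○ open, literals {B=false, D=true, E=true, F=true}.
  branch 2 (add T A):
    T (¬C → (¬E → E)): β-rule — branch into F ¬C  //  T (¬E → E).
      branch 2.1 (add F ¬C):
        T (F ∨ F): β-rule — branch into T F  //  T F.
          branch 2.1.1 (add T F):
            ○ open, literals {A=true, C=true, D=true, F=true}.
          branch 2.1.2 (add T F):
            ○ open, literals {A=true, C=true, D=true, F=true}.
      branch 2.2 (add T (¬E → E)):
        T (F ∨ F): β-rule — branch into T F  //  T F.
          branch 2.2.1 (add T F):
            T (¬E → E): β-rule — branch into F ¬E  //  T E.
              branch 2.2.1.1 (add F ¬E):
                ○ open, literals {A=true, D=true, E=true, F=true}.
              branch 2.2.1.2 (add T E):
                ○ open, literals {A=true, D=true, E=true, F=true}.
          branch 2.2.2 (add T F):
            T (¬E → E): β-rule — branch into F ¬E  //  T E.
              branch 2.2.2.1 (add F ¬E):
                ○ open, literals {A=true, D=true, E=true, F=true}.
              branch 2.2.2.2 (add T E):
                ○ open, literals {A=true, D=true, E=true, F=true}.
0 branches closed, 12 open.
An open branch gives a countermodel: B=false, C=true, D=true, F=true (unmentioned atoms arbitrary); under it the original formula is false.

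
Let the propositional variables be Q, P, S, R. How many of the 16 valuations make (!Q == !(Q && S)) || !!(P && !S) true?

Initial set: {((!Q == !(Q && S)) || !!(P && !S))}.
((!Q == !(Q && S)) || !!(P && !S)): β-rule — branch into (!Q == !(Q && S))  //  !!(P && !S).
  branch 1 (add (!Q == !(Q && S))):
    (!Q == !(Q && S)): β-rule — branch into !Q, !(Q && S)  //  !!Q, !!(Q && S).
      branch 1.1 (add !Q, !(Q && S)):
        !(Q && S): β-rule — branch into !Q  //  !S.
          branch 1.1.1 (add !Q):
            ○ open, literals {Q=F}.
          branch 1.1.2 (add !S):
            ○ open, literals {Q=F, S=F}.
      branch 1.2 (add !!Q, !!(Q && S)):
        !!(Q && S): α-rule — add Q, S.
        ○ open, literals {Q=T, S=T}.
  branch 2 (add !!(P && !S)):
    !!(P && !S): drop double negation, giving (P && !S).
    (P && !S): α-rule — add P, !S.
    ○ open, literals {P=T, S=F}.
0 branches closed, 4 open.
Each open branch fixes some atoms; the unmentioned ones are free. Counting distinct full assignments: branch {Q=F} (P, S, R) contributes 8 new; branch {Q=F, S=F} (P, R) contributes 0 new; branch {Q=T, S=T} (P, R) contributes 4 new; branch {P=T, S=F} (Q, R) contributes 2 new. Total: 14.

14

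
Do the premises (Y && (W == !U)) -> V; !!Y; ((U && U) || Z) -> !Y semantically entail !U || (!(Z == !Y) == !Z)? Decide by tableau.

Yes

Initial set: {T ((Y && (W == !U)) -> V); T !!Y; T (((U && U) || Z) -> !Y); F (!U || (!(Z == !Y) == !Z))}.
T !!Y: drop double negation, giving T Y.
F (!U || (!(Z == !Y) == !Z)): α-rule — add F !U, F (!(Z == !Y) == !Z).
T ((Y && (W == !U)) -> V): β-rule — branch into F (Y && (W == !U))  //  T V.
  branch 1 (add F (Y && (W == !U))):
    T (((U && U) || Z) -> !Y): β-rule — branch into F ((U && U) || Z)  //  T !Y.
      branch 1.1 (add F ((U && U) || Z)):
        F ((U && U) || Z): α-rule — add F (U && U), F Z.
        F (!(Z == !Y) == !Z): β-rule — branch into T !(Z == !Y), F !Z  //  F !(Z == !Y), T !Z.
          branch 1.1.1 (add T !(Z == !Y), F !Z):
            × closes — contains both Z and !Z.
          branch 1.1.2 (add F !(Z == !Y), T !Z):
            F (Y && (W == !U)): β-rule — branch into F Y  //  F (W == !U).
              branch 1.1.2.1 (add F Y):
                × closes — contains both Y and !Y.
              branch 1.1.2.2 (add F (W == !U)):
                F (U && U): β-rule — branch into F U  //  F U.
                  branch 1.1.2.2.1 (add F U):
                    × closes — contains both U and !U.
                  branch 1.1.2.2.2 (add F U):
                    × closes — contains both U and !U.
      branch 1.2 (add T !Y):
        × closes — contains both Y and !Y.
  branch 2 (add T V):
    T (((U && U) || Z) -> !Y): β-rule — branch into F ((U && U) || Z)  //  T !Y.
      branch 2.1 (add F ((U && U) || Z)):
        F ((U && U) || Z): α-rule — add F (U && U), F Z.
        F (!(Z == !Y) == !Z): β-rule — branch into T !(Z == !Y), F !Z  //  F !(Z == !Y), T !Z.
          branch 2.1.1 (add T !(Z == !Y), F !Z):
            × closes — contains both Z and !Z.
          branch 2.1.2 (add F !(Z == !Y), T !Z):
            F (U && U): β-rule — branch into F U  //  F U.
              branch 2.1.2.1 (add F U):
                × closes — contains both U and !U.
              branch 2.1.2.2 (add F U):
                × closes — contains both U and !U.
      branch 2.2 (add T !Y):
        × closes — contains both Y and !Y.
All 9 branches close.
Every branch closed, so the premises entail the conclusion.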